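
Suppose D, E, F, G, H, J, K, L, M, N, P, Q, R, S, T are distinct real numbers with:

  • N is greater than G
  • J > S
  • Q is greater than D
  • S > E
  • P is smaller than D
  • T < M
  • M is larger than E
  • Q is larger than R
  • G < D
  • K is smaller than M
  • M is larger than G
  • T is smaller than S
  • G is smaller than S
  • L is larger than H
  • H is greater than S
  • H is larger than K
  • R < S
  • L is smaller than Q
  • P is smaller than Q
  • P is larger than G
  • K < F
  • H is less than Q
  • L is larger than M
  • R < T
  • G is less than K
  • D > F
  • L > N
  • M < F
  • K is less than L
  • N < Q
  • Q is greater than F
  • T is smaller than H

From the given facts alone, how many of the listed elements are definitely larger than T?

8

Directly above T: M, S, H.
One step further: F, J, L, Q (7 so far).
One step further: D (8 so far).
Nothing else is reachable above T; 8 in all.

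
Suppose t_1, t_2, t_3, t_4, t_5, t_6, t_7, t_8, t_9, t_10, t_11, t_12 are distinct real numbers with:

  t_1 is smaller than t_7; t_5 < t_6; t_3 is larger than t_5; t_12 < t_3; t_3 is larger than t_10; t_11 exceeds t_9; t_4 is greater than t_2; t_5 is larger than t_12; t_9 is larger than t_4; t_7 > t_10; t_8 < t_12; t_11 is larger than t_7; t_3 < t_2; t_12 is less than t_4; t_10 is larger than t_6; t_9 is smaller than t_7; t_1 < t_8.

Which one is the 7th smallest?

Chaining the given pairs: t_1 < t_8 < t_12 < t_5 < t_6 < t_10 < t_3 < t_2 < t_4 < t_9 < t_7 < t_11.
The 7th smallest is t_3.

t_3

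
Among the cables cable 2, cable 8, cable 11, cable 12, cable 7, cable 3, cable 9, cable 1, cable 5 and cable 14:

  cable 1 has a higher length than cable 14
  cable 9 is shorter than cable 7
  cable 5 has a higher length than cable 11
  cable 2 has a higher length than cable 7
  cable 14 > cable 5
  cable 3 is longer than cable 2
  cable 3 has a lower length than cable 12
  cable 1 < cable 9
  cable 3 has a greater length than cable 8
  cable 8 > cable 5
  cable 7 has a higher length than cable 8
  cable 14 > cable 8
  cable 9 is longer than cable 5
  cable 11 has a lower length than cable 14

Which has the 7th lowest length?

The consecutive relations fix a unique order: cable 11 < cable 5 < cable 8 < cable 14 < cable 1 < cable 9 < cable 7 < cable 2 < cable 3 < cable 12.
The 7th smallest is cable 7.

cable 7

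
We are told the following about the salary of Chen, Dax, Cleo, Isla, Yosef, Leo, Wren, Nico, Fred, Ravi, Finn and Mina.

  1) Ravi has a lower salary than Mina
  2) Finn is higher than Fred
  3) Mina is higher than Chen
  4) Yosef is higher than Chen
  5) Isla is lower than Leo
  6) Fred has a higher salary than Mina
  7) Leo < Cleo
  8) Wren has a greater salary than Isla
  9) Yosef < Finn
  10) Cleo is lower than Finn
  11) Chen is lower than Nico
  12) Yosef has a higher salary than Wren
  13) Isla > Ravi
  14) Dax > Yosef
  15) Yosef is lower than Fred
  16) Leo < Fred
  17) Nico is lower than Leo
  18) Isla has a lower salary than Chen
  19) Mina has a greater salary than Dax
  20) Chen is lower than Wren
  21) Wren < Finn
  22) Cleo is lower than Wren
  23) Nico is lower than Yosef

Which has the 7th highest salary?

Cleo

The consecutive relations fix a unique order: Ravi < Isla < Chen < Nico < Leo < Cleo < Wren < Yosef < Dax < Mina < Fred < Finn.
The 7th largest is Cleo.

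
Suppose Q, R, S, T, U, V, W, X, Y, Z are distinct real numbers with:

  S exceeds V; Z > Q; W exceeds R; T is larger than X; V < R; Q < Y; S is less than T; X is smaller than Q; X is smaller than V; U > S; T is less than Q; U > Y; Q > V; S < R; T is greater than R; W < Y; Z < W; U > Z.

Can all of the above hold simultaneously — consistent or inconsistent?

consistent

The single ordering X < V < S < R < T < Q < Z < W < Y < U satisfies every listed relation, so no contradiction arises.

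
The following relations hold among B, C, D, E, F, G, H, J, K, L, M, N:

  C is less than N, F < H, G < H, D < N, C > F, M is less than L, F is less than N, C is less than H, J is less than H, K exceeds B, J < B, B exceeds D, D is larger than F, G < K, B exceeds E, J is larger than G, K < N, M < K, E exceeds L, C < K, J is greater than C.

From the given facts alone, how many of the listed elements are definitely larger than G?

From G the given relations immediately reach J, K, H.
From those, B, N — 5 in total.
Nothing else is reachable above G; 5 in all.

5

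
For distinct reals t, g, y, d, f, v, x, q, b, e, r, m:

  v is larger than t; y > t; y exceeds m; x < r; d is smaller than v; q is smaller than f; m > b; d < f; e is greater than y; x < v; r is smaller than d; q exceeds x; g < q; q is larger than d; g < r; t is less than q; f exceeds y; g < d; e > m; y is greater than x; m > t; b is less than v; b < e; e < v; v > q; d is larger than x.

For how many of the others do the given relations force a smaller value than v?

10

The elements the relations force below v are x, t, g, b, r, d, q, m, y, e — no chain reaches any other.
That is 10.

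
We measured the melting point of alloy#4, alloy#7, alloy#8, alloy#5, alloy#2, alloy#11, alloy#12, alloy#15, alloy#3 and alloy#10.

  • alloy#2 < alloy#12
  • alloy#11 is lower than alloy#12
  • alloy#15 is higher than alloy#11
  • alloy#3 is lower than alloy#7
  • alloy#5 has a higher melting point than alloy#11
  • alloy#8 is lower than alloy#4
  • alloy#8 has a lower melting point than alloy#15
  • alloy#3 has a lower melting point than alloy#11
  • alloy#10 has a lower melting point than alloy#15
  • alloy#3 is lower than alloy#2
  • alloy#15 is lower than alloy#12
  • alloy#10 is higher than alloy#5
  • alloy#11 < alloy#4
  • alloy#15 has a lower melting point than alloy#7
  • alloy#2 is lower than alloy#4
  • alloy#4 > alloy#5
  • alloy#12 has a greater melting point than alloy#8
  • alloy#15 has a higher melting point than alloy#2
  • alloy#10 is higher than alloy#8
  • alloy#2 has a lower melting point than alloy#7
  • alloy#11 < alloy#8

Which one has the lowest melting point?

alloy#3

alloy#11 is not least since alloy#3 < alloy#11; alloy#5 is not least since alloy#11 < alloy#5; alloy#2 is not least since alloy#3 < alloy#2; alloy#8 is not least since alloy#11 < alloy#8; alloy#10 is not least since alloy#5 < alloy#10; alloy#4 is not least since alloy#8 < alloy#4; alloy#15 is not least since alloy#2 < alloy#15; alloy#12 is not least since alloy#8 < alloy#12; alloy#7 is not least since alloy#2 < alloy#7.
Only alloy#3 has nothing below it, so alloy#3 is the lowest melting point.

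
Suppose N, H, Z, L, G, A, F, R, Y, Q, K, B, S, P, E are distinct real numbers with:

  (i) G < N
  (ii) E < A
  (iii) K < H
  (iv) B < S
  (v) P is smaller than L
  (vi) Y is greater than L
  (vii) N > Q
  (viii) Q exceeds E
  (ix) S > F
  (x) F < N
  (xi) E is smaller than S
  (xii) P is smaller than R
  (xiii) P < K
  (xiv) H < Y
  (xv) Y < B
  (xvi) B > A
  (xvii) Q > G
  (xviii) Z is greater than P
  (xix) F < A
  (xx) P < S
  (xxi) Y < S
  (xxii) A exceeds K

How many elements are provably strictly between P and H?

Chaining upward from P reaches: Z, L, K, Y, A, B, R, S.
Chaining downward from H reaches: K.
Strictly between P and H are those in both lists: K — 1 element.

1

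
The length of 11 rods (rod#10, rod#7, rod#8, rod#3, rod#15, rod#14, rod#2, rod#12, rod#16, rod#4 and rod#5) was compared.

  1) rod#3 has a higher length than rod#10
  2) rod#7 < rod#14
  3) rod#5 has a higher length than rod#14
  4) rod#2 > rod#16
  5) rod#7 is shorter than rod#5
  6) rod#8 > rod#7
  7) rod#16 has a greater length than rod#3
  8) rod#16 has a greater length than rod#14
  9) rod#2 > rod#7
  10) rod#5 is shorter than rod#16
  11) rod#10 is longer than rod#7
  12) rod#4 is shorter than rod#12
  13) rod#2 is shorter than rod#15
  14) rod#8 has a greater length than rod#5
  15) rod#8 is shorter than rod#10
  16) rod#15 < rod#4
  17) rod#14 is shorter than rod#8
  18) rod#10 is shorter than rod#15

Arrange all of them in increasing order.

rod#7 < rod#14 < rod#5 < rod#8 < rod#10 < rod#3 < rod#16 < rod#2 < rod#15 < rod#4 < rod#12

Each adjacent pair is fixed by a given relation: rod#7 < rod#14; rod#14 < rod#5; rod#5 < rod#8; rod#8 < rod#10; rod#10 < rod#3; rod#3 < rod#16; rod#16 < rod#2; rod#2 < rod#15; rod#15 < rod#4; rod#4 < rod#12. Chaining them end to end gives the full order.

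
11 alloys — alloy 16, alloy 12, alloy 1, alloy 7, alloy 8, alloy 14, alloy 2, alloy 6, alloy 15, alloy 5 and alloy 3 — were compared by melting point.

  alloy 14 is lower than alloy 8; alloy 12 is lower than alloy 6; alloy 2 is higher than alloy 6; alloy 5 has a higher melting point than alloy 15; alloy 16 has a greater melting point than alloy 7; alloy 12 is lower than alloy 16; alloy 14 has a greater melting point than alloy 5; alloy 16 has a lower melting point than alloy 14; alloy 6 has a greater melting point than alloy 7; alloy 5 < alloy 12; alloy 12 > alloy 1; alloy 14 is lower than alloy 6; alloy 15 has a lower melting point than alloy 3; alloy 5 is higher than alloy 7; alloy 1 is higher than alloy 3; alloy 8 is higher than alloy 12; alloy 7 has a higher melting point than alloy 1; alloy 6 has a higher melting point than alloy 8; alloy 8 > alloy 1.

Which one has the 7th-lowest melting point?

The consecutive relations fix a unique order: alloy 15 < alloy 3 < alloy 1 < alloy 7 < alloy 5 < alloy 12 < alloy 16 < alloy 14 < alloy 8 < alloy 6 < alloy 2.
The 7th smallest is alloy 16.

alloy 16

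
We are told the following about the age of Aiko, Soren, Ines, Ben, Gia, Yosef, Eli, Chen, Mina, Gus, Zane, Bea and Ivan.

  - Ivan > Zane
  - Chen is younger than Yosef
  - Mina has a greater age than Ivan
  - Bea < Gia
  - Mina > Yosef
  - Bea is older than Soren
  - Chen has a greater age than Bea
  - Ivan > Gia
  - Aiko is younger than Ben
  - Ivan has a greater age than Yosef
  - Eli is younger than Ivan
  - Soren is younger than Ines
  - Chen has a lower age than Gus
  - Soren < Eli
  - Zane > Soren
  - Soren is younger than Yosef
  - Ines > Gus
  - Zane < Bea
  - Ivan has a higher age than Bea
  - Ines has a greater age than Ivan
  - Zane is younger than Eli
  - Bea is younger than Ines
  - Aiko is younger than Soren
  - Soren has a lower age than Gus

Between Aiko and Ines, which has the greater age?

Ines

Link the given pairs in sequence: Aiko < Soren; Soren < Bea; Bea < Chen; Chen < Yosef; Yosef < Ivan; Ivan < Ines.
Chaining these gives Aiko < Soren < Bea < Chen < Yosef < Ivan < Ines.
So Aiko < Ines; Ines is the older of the two.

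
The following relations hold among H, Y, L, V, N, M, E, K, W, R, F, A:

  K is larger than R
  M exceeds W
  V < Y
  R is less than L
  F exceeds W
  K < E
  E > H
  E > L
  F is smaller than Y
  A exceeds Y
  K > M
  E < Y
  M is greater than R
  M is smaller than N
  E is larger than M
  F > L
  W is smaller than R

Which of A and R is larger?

R < M and M < K give R < K.
With K < E: R < M < K < E.
Then E < Y extends the chain to Y.
Then Y < A extends the chain to A.
So R < A; A is the larger of the two.

A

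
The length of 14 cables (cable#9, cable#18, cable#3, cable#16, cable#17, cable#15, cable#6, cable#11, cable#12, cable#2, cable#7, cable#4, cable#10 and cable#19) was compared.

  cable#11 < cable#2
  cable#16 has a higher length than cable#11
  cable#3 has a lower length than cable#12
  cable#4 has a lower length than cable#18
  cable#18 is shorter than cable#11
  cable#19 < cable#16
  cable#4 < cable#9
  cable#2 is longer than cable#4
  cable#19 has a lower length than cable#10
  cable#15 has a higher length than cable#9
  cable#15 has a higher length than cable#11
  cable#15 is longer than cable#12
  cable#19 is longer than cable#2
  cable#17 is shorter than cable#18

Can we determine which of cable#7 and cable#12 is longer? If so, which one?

Following every chain through cable#12: above cable#12 we get cable#15; below cable#12 we get cable#3.
cable#7 is not reached, and no chain runs the other way from cable#7 to cable#12.
So the given relations leave the order of cable#12 and cable#7 undetermined.

undetermined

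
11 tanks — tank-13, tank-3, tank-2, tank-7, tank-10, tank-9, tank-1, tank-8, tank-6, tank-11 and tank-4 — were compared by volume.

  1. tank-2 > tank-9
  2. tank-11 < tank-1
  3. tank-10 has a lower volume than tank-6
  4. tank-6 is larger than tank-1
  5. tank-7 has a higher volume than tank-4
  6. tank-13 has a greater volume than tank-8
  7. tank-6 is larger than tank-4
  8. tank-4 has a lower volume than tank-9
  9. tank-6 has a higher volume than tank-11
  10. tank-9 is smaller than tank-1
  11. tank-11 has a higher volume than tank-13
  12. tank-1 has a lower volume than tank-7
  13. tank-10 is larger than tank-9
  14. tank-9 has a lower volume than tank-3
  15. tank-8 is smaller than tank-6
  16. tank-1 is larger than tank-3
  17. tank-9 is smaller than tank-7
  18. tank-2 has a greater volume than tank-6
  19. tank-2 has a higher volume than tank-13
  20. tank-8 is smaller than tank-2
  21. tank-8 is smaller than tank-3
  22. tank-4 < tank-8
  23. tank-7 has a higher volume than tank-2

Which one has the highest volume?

tank-7

tank-4 is not greatest since tank-4 < tank-6; tank-9 is not greatest since tank-9 < tank-3; tank-10 is not greatest since tank-10 < tank-6; tank-8 is not greatest since tank-8 < tank-13; tank-13 is not greatest since tank-13 < tank-2; tank-11 is not greatest since tank-11 < tank-1; tank-3 is not greatest since tank-3 < tank-1; tank-1 is not greatest since tank-1 < tank-7; tank-6 is not greatest since tank-6 < tank-2; tank-2 is not greatest since tank-2 < tank-7.
Only tank-7 has nothing above it, so tank-7 is the highest volume.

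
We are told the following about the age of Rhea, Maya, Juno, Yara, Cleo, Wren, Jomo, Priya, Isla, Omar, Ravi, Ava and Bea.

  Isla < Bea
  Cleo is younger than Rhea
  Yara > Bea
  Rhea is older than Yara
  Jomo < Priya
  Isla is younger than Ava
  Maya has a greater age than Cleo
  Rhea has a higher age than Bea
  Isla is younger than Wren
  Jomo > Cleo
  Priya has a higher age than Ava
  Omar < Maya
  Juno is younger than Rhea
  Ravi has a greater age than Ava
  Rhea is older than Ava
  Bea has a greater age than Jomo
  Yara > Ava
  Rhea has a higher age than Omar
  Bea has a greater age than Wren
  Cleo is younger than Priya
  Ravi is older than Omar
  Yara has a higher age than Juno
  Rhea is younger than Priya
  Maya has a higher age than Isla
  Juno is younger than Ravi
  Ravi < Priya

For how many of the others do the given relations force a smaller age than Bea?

The elements the relations force below Bea are Cleo, Jomo, Isla, Wren — no chain reaches any other.
That is 4.

4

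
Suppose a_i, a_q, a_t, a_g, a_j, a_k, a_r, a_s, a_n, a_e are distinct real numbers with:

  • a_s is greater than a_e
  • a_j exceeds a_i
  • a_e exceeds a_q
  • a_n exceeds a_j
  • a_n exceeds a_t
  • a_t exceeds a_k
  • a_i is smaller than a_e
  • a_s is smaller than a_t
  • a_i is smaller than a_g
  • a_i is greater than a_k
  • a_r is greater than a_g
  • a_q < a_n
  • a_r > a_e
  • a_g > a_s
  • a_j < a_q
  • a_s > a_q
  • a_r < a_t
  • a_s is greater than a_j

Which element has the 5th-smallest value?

Piecing the relations together gives one ordering: a_k < a_i < a_j < a_q < a_e < a_s < a_g < a_r < a_t < a_n.
Counting 5 from the smallest end gives a_e.

a_e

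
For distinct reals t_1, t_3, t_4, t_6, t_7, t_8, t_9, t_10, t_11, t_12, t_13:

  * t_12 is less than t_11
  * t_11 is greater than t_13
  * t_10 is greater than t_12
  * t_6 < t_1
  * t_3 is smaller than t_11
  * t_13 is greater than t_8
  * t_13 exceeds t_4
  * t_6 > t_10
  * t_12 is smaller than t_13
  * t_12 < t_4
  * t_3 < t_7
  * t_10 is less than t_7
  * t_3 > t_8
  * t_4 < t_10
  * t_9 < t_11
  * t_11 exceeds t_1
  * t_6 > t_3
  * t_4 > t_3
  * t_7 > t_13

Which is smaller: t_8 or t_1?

t_8 < t_3 and t_3 < t_4 give t_8 < t_4.
With t_4 < t_10: t_8 < t_3 < t_4 < t_10.
With t_10 < t_6: t_8 < t_3 < t_4 < t_10 < t_6.
With t_6 < t_1: t_8 < t_3 < t_4 < t_10 < t_6 < t_1.
So t_8 < t_1; t_8 is the smaller of the two.

t_8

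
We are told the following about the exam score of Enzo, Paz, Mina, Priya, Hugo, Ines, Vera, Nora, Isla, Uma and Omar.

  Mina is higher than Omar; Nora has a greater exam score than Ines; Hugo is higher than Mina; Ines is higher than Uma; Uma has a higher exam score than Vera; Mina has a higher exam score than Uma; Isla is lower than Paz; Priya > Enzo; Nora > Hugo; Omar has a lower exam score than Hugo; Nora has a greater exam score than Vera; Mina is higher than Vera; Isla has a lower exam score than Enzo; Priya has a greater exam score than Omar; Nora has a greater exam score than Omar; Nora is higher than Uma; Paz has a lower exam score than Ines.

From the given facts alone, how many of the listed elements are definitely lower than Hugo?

The elements the relations force below Hugo are Omar, Vera, Uma, Mina — no chain reaches any other.
That is 4.

4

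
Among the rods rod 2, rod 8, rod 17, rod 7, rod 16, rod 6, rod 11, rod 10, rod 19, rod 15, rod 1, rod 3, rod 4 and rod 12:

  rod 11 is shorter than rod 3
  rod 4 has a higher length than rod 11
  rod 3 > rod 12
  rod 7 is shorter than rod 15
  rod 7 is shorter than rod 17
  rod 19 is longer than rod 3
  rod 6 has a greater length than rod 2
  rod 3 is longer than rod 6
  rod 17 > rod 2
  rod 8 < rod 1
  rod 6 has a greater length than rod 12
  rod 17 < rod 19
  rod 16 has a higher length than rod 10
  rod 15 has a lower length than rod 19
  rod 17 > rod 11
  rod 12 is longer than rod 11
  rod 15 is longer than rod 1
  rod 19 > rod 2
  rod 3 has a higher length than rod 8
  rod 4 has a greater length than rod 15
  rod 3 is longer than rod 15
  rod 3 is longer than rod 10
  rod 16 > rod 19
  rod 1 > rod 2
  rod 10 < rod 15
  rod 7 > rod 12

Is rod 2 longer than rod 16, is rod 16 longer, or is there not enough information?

Chaining the given relations: rod 2 < rod 1 < rod 15 < rod 3 < rod 19 < rod 16.
So rod 16 is longer.

rod 16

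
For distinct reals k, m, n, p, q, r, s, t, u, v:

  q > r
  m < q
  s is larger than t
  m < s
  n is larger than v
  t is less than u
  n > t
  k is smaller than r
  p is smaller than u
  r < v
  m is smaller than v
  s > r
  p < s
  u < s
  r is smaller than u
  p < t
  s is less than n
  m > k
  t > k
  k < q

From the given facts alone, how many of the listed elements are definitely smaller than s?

6

Directly below s: m, p, r, t, u.
One step further: k (6 so far).
Nothing else is reachable below s; 6 in all.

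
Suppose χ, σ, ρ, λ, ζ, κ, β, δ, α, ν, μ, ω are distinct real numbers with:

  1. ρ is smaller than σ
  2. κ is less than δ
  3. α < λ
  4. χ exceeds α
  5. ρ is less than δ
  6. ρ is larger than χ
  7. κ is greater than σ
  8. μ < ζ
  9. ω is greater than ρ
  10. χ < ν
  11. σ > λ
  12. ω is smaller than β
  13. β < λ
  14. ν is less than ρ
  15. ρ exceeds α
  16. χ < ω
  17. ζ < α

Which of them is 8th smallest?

The consecutive relations fix a unique order: μ < ζ < α < χ < ν < ρ < ω < β < λ < σ < κ < δ.
Counting 8 from the smallest end gives β.

β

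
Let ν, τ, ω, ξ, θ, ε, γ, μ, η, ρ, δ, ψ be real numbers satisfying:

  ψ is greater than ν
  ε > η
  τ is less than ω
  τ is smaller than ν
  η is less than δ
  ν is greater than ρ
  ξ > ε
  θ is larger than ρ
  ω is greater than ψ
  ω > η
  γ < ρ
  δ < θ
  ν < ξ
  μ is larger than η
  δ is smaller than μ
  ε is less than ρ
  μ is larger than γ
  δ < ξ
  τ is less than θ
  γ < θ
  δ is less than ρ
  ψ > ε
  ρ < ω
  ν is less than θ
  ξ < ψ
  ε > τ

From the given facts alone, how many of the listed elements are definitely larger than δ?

7

From δ the given relations immediately reach μ, ρ, ξ, θ.
From those, ν, ψ, ω — 7 in total.
No other element is forced above δ by the given relations, so the count is 7.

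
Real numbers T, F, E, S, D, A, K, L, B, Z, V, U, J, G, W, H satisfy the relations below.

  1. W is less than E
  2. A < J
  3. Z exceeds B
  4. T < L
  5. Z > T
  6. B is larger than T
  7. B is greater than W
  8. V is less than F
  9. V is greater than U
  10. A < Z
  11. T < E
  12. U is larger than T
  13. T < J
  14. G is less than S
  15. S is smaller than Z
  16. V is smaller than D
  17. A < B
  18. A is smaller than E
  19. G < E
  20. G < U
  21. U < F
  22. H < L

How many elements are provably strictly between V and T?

Chaining upward from T reaches: U, B, F, J, E, D, L, Z.
Chaining downward from V reaches: G, U.
Strictly between T and V are those in both lists: U — 1 element.

1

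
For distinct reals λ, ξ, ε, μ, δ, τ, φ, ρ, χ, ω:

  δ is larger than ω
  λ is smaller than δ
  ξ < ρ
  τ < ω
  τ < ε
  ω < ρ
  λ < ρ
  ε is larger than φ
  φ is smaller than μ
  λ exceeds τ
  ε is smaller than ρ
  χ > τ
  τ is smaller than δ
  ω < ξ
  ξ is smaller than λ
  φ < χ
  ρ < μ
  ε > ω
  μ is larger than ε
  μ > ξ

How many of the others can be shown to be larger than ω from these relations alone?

Directly above ω: ξ, ε, ρ, δ.
One step further: λ, μ (6 so far).
No other element is forced above ω by the given relations, so the count is 6.

6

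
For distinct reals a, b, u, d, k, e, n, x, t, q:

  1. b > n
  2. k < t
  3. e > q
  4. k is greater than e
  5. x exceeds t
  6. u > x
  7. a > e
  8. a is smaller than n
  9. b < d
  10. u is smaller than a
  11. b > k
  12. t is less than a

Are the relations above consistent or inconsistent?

consistent

The single ordering q < e < k < t < x < u < a < n < b < d satisfies every listed relation, so no contradiction arises.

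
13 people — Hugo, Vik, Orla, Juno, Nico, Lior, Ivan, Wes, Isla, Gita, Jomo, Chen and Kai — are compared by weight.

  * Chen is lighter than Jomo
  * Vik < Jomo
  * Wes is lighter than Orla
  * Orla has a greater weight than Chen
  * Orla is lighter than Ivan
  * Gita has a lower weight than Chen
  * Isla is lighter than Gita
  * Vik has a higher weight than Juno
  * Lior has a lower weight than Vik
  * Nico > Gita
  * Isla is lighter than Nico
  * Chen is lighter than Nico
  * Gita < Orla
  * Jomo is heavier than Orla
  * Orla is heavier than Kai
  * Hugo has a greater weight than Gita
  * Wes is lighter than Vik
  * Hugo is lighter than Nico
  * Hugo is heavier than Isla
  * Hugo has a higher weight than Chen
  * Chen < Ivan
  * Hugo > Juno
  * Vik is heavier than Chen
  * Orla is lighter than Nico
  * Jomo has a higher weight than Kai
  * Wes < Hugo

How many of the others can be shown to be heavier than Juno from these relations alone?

From Juno the given relations immediately reach Hugo, Vik.
From those, Nico, Jomo — 4 in total.
No other element is forced above Juno by the given relations, so the count is 4.

4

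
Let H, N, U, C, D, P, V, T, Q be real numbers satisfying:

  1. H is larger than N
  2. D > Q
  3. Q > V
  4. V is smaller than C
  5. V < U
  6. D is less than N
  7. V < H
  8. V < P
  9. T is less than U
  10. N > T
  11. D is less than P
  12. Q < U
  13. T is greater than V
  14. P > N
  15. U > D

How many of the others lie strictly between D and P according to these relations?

The relations place D below P. An element lies strictly between them when it is forced above D and also forced below P.
Above D: {U, N, H}. Below P: {V, Q, T, N}.
Intersection: {N} — 1.

1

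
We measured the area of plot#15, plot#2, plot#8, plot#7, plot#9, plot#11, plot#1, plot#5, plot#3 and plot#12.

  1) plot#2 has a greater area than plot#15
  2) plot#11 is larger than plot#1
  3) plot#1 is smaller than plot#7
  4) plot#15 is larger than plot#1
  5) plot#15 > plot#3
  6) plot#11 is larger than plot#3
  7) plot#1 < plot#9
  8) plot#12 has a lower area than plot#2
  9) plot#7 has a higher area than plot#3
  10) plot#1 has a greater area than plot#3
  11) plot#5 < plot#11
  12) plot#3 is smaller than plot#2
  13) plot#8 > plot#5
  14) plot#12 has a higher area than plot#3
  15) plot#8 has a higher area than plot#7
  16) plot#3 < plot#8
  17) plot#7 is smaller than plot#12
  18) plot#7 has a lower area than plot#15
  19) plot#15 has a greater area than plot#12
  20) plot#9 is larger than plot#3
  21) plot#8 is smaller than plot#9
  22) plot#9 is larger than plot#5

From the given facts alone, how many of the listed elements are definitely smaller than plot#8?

4

The elements the relations force below plot#8 are plot#3, plot#5, plot#1, plot#7 — no chain reaches any other.
That is 4.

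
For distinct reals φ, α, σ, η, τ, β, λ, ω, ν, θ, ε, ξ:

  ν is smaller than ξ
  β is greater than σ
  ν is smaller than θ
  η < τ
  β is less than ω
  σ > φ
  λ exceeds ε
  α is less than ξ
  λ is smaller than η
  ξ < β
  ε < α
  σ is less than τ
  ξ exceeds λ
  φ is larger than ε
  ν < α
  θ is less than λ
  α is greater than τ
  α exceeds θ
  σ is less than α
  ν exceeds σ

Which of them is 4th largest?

α

Piecing the relations together gives one ordering: ε < φ < σ < ν < θ < λ < η < τ < α < ξ < β < ω.
The 4th largest is α.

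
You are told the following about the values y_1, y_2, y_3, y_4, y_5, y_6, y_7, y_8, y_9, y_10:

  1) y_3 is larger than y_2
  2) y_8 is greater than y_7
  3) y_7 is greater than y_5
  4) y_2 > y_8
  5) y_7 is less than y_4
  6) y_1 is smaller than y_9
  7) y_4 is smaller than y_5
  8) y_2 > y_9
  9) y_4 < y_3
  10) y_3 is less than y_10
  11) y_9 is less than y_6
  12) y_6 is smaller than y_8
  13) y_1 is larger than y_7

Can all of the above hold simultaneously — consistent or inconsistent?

Chaining the given relations yields y_4 < y_5 < y_7, so y_4 < y_7. But one relation states y_7 < y_4. These cannot both hold.

inconsistent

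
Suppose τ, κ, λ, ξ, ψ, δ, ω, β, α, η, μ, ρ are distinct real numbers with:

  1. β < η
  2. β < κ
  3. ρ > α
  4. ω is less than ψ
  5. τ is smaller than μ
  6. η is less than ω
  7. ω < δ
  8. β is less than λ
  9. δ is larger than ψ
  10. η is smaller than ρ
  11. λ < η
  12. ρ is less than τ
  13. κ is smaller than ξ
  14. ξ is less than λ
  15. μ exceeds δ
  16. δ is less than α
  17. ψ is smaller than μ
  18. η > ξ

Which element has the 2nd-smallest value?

κ

Piecing the relations together gives one ordering: β < κ < ξ < λ < η < ω < ψ < δ < α < ρ < τ < μ.
The 2nd smallest is κ.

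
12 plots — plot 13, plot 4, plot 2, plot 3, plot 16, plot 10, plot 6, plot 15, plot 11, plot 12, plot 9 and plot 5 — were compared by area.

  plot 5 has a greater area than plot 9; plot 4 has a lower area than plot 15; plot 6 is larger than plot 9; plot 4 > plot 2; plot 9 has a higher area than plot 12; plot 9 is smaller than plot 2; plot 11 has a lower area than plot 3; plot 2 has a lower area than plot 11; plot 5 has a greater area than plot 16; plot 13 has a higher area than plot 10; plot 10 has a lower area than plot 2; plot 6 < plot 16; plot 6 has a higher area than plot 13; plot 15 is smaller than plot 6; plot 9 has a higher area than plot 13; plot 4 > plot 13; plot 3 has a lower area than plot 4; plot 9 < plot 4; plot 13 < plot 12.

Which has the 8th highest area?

Chaining the given pairs: plot 10 < plot 13 < plot 12 < plot 9 < plot 2 < plot 11 < plot 3 < plot 4 < plot 15 < plot 6 < plot 16 < plot 5.
Counting 8 from the largest end gives plot 2.

plot 2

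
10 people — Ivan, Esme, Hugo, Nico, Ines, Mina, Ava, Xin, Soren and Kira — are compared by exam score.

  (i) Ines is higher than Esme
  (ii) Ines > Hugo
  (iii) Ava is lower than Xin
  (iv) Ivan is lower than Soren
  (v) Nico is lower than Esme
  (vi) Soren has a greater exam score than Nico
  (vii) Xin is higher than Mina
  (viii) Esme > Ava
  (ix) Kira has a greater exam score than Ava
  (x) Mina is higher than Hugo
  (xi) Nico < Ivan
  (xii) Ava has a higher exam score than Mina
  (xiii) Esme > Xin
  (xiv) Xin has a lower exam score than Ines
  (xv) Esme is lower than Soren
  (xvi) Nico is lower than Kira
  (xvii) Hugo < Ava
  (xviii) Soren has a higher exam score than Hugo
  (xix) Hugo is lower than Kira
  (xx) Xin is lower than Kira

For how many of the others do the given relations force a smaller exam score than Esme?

5

The elements the relations force below Esme are Hugo, Nico, Mina, Ava, Xin — no chain reaches any other.
That is 5.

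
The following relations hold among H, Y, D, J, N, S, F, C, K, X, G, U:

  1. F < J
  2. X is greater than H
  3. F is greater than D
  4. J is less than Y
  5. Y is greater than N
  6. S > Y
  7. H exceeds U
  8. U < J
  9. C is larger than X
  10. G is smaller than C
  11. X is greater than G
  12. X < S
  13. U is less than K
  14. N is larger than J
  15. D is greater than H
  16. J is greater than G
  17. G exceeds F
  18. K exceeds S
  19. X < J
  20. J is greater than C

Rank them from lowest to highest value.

U < H < D < F < G < X < C < J < N < Y < S < K

Each adjacent pair is fixed by a given relation: U < H; H < D; D < F; F < G; G < X; X < C; C < J; J < N; N < Y; Y < S; S < K. Chaining them end to end gives the full order.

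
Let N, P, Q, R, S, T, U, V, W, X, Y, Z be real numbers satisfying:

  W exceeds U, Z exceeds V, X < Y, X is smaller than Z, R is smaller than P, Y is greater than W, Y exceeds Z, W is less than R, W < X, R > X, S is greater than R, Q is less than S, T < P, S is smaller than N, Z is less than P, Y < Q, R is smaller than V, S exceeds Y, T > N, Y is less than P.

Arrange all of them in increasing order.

U < W < X < R < V < Z < Y < Q < S < N < T < P

Each adjacent pair is fixed by a given relation: U < W; W < X; X < R; R < V; V < Z; Z < Y; Y < Q; Q < S; S < N; N < T; T < P. Chaining them end to end gives the full order.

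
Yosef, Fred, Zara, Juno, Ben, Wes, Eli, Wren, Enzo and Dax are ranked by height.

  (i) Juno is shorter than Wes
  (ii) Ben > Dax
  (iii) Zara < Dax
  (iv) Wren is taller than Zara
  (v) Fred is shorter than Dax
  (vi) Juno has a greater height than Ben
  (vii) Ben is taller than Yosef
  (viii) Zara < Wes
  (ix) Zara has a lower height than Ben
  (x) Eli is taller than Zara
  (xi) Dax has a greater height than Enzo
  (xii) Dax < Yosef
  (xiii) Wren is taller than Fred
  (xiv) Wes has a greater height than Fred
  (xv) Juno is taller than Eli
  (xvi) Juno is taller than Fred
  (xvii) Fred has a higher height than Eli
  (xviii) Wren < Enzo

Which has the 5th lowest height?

Enzo

Piecing the relations together gives one ordering: Zara < Eli < Fred < Wren < Enzo < Dax < Yosef < Ben < Juno < Wes.
Counting 5 from the smallest end gives Enzo.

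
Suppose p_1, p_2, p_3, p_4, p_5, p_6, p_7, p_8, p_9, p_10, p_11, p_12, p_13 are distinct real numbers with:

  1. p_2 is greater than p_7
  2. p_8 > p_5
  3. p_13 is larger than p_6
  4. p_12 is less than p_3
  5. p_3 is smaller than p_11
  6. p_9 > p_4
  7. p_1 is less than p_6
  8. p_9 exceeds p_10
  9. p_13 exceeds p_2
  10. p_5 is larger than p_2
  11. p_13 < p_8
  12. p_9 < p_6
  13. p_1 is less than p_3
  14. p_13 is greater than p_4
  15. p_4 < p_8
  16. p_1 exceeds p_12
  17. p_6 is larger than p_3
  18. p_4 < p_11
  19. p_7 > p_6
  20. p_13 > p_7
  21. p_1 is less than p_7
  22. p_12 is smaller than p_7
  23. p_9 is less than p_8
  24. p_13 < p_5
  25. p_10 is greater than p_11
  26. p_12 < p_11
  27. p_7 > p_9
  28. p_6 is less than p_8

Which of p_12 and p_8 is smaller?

p_12

p_12 < p_1 and p_1 < p_3 give p_12 < p_3.
With p_3 < p_11: p_12 < p_1 < p_3 < p_11.
With p_11 < p_10: p_12 < p_1 < p_3 < p_11 < p_10.
Then p_10 < p_9 extends the chain to p_9.
With p_9 < p_6: p_12 < p_1 < p_3 < p_11 < p_10 < p_9 < p_6.
With p_6 < p_7: p_12 < p_1 < p_3 < p_11 < p_10 < p_9 < p_6 < p_7.
With p_7 < p_2: p_12 < p_1 < p_3 < p_11 < p_10 < p_9 < p_6 < p_7 < p_2.
Then p_2 < p_13 extends the chain to p_13.
With p_13 < p_5: p_12 < p_1 < p_3 < p_11 < p_10 < p_9 < p_6 < p_7 < p_2 < p_13 < p_5.
Then p_5 < p_8 extends the chain to p_8.
So p_12 < p_8; p_12 is the smaller of the two.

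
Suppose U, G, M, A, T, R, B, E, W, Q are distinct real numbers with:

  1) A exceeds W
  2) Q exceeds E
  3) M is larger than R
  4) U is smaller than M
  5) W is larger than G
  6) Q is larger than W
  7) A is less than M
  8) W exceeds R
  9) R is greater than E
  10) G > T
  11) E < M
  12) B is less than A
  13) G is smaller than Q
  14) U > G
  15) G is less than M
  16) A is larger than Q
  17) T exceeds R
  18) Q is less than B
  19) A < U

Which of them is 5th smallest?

Chaining the given pairs: E < R < T < G < W < Q < B < A < U < M.
The 5th smallest is W.

W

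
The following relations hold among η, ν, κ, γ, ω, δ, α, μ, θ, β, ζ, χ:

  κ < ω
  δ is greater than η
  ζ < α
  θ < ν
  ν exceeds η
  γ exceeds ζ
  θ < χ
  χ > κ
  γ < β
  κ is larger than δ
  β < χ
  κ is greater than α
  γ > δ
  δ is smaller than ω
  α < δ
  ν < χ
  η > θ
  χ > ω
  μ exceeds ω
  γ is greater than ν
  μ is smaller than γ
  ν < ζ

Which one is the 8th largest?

α

Piecing the relations together gives one ordering: θ < η < ν < ζ < α < δ < κ < ω < μ < γ < β < χ.
Counting 8 from the largest end gives α.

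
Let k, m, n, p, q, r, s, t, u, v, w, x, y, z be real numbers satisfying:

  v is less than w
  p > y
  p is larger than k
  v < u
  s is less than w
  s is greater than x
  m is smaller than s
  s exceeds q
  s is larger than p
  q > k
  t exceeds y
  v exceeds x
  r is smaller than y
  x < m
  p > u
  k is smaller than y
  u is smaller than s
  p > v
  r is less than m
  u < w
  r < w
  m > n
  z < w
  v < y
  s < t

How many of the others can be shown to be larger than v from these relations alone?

6

Directly above v: y, u, p, w.
One step further: s, t (6 so far).
No other element is forced above v by the given relations, so the count is 6.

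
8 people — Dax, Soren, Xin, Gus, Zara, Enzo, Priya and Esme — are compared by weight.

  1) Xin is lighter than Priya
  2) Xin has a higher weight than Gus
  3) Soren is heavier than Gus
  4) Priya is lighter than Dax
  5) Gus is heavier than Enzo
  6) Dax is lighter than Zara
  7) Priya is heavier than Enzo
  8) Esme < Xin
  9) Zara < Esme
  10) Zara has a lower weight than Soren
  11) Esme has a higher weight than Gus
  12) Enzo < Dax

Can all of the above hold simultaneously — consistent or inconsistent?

Chaining the given relations yields Esme < Xin < Priya < Dax < Zara, so Esme < Zara. But one relation states Zara < Esme. These cannot both hold.

inconsistent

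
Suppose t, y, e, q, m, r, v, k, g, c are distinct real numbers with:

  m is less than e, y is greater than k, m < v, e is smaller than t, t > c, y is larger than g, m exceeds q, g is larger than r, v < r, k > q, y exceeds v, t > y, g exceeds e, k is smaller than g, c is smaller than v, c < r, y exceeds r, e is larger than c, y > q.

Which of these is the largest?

Chaining downward from t: directly below it, c, e, y; then q, k, m, v, r, g.
That covers every other element, and nothing is given above t, so t is the largest.

t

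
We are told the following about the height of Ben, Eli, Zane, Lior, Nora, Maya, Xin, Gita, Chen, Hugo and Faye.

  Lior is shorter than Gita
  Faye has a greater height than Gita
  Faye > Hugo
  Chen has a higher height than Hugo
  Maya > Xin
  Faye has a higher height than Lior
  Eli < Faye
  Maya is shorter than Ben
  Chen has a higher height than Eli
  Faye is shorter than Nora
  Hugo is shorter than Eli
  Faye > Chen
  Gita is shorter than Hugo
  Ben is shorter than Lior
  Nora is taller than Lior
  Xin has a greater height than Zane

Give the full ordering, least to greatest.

Nothing is placed below Zane, so it is least; from there Zane < Xin; Xin < Maya; Maya < Ben; Ben < Lior; Lior < Gita; Gita < Hugo; Hugo < Eli; Eli < Chen; Chen < Faye; Faye < Nora, each given directly.

Zane < Xin < Maya < Ben < Lior < Gita < Hugo < Eli < Chen < Faye < Nora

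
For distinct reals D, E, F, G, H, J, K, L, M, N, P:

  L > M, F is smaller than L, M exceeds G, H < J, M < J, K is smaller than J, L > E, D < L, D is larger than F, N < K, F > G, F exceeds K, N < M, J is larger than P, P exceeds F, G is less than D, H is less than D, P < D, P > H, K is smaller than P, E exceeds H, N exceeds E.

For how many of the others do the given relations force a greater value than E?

8

Directly above E: N, L.
One step further: K, M (4 so far).
One step further: F, P, J (7 so far).
One step further: D (8 so far).
Nothing else is reachable above E; 8 in all.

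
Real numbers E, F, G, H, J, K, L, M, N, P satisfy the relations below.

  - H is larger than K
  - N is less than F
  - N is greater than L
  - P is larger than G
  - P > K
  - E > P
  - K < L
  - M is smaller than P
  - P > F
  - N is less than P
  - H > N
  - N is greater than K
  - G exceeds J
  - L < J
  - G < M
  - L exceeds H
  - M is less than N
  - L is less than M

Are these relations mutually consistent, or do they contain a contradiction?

We have N < H stated directly, yet also H < L < J < G < M < N by chaining the others — so H < N. Contradiction.

inconsistent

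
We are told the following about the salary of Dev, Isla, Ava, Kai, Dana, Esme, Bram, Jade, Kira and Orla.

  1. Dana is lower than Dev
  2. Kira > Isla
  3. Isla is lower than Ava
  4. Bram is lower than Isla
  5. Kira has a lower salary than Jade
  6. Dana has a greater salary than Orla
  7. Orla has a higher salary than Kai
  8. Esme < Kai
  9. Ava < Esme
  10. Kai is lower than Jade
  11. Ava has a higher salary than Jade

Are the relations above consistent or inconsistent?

inconsistent

We have Kai < Jade stated directly, yet also Jade < Ava < Esme < Kai by chaining the others — so Jade < Kai. Contradiction.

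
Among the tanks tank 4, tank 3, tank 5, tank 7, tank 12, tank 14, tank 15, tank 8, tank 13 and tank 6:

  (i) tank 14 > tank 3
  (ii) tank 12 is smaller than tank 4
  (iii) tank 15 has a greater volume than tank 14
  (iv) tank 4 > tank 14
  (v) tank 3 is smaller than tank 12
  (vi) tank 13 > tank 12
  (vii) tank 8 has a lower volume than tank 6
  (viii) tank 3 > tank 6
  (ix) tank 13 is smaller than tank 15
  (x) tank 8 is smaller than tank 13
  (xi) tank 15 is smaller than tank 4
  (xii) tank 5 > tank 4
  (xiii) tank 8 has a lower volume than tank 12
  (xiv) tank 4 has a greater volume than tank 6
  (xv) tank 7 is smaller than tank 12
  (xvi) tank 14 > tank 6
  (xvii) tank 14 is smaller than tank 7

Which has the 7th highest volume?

The consecutive relations fix a unique order: tank 8 < tank 6 < tank 3 < tank 14 < tank 7 < tank 12 < tank 13 < tank 15 < tank 4 < tank 5.
The 7th largest is tank 14.

tank 14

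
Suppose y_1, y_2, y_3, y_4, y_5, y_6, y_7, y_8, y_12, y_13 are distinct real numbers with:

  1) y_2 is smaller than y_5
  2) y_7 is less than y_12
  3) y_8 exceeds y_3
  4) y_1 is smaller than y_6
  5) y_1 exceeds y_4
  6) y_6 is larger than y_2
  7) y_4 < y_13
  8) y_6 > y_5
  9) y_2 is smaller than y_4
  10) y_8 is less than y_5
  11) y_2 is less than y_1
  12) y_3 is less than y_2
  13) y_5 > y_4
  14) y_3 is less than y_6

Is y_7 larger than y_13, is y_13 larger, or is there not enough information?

undetermined

Following every chain through y_13: below y_13 we get y_3, y_2, y_4.
y_7 is not reached, and no chain runs the other way from y_7 to y_13.
So the given relations leave the order of y_13 and y_7 undetermined.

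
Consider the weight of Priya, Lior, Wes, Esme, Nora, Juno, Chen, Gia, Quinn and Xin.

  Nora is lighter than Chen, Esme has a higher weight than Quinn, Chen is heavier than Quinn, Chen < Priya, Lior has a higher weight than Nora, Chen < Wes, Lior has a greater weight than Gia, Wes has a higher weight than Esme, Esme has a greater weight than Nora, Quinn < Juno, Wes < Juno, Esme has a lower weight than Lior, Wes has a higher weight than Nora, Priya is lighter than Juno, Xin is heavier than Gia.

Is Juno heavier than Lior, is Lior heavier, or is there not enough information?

Following every chain through Lior: below Lior we get Quinn, Nora, Gia, Esme.
Juno is not reached, and no chain runs the other way from Juno to Lior.
So the given relations leave the order of Lior and Juno undetermined.

undetermined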